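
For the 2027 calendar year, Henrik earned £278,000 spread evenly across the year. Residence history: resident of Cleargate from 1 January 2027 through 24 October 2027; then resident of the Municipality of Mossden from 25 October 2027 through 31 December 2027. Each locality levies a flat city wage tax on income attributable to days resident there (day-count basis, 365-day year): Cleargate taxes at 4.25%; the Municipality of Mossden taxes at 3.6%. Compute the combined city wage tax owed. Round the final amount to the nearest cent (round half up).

Cleargate, 1 January – 24 October 2027: 297 days → £278,000 × 4.25% × 297/365 = £9,613.8493
The Municipality of Mossden, 25 October – 31 December 2027: 68 days → £278,000 × 3.6% × 68/365 = £1,864.5041
Total = £11,478.3534

£11,478.35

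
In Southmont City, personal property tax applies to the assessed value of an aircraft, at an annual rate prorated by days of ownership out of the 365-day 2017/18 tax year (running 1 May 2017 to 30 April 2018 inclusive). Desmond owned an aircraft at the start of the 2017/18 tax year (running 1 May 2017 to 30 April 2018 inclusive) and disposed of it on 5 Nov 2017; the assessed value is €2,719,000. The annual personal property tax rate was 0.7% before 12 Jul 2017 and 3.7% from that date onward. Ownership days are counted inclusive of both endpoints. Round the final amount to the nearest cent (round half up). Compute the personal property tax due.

€36,002.54

1 May – 11 Jul 2017: 72 days at 0.7% → €2,719,000 × 0.7% × 72/365 = €3,754.4548
12 Jul – 5 Nov 2017: 117 days at 3.7% → €2,719,000 × 3.7% × 117/365 = €32,248.0849
Total = €36,002.5397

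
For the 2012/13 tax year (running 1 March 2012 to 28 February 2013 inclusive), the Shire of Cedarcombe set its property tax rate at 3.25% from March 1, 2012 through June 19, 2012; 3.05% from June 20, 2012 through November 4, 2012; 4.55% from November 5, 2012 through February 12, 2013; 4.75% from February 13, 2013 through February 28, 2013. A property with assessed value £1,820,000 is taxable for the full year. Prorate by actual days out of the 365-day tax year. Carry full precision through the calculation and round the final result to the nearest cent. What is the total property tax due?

£65,452.68

March 1 – June 19, 2012: 111 days at 3.25% → £1,820,000 × 3.25% × 111/365 = £17,988.0822
June 20 – November 4, 2012: 138 days at 3.05% → £1,820,000 × 3.05% × 138/365 = £20,987.3425
November 5, 2012 – February 12, 2013: 100 days at 4.55% → £1,820,000 × 4.55% × 100/365 = £22,687.6712
February 13 – February 28, 2013: 16 days at 4.75% → £1,820,000 × 4.75% × 16/365 = £3,789.5890
Total = £65,452.6849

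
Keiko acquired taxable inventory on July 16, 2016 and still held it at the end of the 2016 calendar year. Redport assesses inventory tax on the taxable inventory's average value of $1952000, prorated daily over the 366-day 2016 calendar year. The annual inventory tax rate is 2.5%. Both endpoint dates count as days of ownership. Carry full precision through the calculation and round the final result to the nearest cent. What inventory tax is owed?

$22533.33

Days held (July 16 – December 31, 2016): 169 out of 366
Tax = $1952000 × 2.5% × 169/366 = $22533.3333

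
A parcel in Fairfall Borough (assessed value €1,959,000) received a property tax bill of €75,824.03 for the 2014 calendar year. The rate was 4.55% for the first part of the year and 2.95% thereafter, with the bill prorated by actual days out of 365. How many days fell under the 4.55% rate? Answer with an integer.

210 days

Let d = days at the first rate; then 365 − d days at the second rate.
€1,959,000 × [4.55%·d + 2.95%·(365−d)] / 365 = €75,824.03
Solving gives d = 210, so the new rate took effect on 30 July 2014.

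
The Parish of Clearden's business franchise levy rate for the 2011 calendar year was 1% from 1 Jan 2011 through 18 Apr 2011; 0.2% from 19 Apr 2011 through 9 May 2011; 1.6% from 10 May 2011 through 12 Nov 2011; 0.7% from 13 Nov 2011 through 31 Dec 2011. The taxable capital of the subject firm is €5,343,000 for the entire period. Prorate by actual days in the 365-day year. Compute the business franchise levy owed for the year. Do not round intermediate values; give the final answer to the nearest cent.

€65,243.15

1 Jan – 18 Apr 2011: 108 days at 1% → €5,343,000 × 1% × 108/365 = €15,809.4247
19 Apr – 9 May 2011: 21 days at 0.2% → €5,343,000 × 0.2% × 21/365 = €614.8110
10 May – 12 Nov 2011: 187 days at 1.6% → €5,343,000 × 1.6% × 187/365 = €43,797.9616
13 Nov – 31 Dec 2011: 49 days at 0.7% → €5,343,000 × 0.7% × 49/365 = €5,020.9562
Total = €65,243.1534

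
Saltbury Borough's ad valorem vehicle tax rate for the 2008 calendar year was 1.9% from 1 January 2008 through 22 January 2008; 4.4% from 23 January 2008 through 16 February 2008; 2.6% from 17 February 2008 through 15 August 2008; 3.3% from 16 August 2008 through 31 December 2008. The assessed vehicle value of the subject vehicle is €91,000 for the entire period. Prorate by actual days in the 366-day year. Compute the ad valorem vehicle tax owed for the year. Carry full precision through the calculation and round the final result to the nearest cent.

1 January – 22 January 2008: 22 days at 1.9% → €91,000 × 1.9% × 22/366 = €103.9290
23 January – 16 February 2008: 25 days at 4.4% → €91,000 × 4.4% × 25/366 = €273.4973
17 February – 15 August 2008: 181 days at 2.6% → €91,000 × 2.6% × 181/366 = €1,170.0710
16 August – 31 December 2008: 138 days at 3.3% → €91,000 × 3.3% × 138/366 = €1,132.2787
Total = €2,679.7760

€2,679.78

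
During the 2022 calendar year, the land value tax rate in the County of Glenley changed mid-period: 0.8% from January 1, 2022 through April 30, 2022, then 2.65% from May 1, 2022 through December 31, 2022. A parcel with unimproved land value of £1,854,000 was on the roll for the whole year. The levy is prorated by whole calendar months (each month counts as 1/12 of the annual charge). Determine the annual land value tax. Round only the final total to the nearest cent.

£37,698.00

January 1 – April 30, 2022: 4 months at 0.8% → £1,854,000 × 0.8% × 4/12 = £4,944.0000
May 1 – December 31, 2022: 8 months at 2.65% → £1,854,000 × 2.65% × 8/12 = £32,754.0000
Total = £37,698.0000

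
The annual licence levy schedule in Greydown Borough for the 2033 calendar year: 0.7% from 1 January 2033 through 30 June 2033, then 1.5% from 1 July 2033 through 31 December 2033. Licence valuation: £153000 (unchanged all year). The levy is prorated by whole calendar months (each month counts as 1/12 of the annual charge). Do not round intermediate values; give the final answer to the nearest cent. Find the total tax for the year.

£1683.00

1 January – 30 June 2033: 6 months at 0.7% → £153000 × 0.7% × 6/12 = £535.5000
1 July – 31 December 2033: 6 months at 1.5% → £153000 × 1.5% × 6/12 = £1147.5000
Total = £1683.0000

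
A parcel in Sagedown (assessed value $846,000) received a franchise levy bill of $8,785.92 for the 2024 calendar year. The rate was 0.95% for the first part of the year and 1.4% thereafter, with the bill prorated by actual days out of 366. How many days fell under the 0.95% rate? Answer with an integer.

294 days

Let d = days at the first rate; then 366 − d days at the second rate.
$846,000 × [0.95%·d + 1.4%·(366−d)] / 366 = $8,785.92
Solving gives d = 294, so the new rate took effect on 21 October 2024.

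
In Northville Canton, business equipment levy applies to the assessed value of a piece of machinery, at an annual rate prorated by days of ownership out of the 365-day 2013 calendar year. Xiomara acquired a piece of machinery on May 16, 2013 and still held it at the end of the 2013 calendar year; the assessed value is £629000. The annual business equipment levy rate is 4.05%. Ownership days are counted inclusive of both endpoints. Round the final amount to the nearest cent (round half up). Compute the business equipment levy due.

Days held (May 16 – December 31, 2013): 230 out of 365
Tax = £629000 × 4.05% × 230/365 = £16052.4247

£16052.42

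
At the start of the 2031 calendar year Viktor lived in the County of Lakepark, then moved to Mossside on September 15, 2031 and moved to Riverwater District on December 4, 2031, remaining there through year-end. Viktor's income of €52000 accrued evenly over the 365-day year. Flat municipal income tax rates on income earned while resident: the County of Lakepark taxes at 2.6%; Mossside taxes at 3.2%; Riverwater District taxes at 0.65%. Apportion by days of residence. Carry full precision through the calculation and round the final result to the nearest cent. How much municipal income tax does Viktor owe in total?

€1342.60

The County of Lakepark, January 1 – September 14, 2031: 257 days → €52000 × 2.6% × 257/365 = €951.9562
Mossside, September 15 – December 3, 2031: 80 days → €52000 × 3.2% × 80/365 = €364.7123
Riverwater District, December 4 – December 31, 2031: 28 days → €52000 × 0.65% × 28/365 = €25.9288
Total = €1342.5973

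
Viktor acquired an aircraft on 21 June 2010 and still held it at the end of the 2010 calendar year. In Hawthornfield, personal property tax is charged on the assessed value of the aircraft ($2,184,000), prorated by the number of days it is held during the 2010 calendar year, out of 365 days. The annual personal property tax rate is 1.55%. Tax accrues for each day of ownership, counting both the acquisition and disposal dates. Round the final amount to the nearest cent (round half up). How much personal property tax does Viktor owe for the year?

Days held (21 June – 31 December 2010): 194 out of 365
Tax = $2,184,000 × 1.55% × 194/365 = $17,992.5699

$17,992.57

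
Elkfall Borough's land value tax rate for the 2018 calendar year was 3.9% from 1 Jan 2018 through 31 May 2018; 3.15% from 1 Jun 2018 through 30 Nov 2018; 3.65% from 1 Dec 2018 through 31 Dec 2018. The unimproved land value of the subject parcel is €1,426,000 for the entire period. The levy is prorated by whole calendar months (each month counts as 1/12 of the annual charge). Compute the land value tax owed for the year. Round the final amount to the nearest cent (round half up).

€49,969.42

1 Jan – 31 May 2018: 5 months at 3.9% → €1,426,000 × 3.9% × 5/12 = €23,172.5000
1 Jun – 30 Nov 2018: 6 months at 3.15% → €1,426,000 × 3.15% × 6/12 = €22,459.5000
1 Dec – 31 Dec 2018: 1 month at 3.65% → €1,426,000 × 3.65% × 1/12 = €4,337.4167
Total = €49,969.4167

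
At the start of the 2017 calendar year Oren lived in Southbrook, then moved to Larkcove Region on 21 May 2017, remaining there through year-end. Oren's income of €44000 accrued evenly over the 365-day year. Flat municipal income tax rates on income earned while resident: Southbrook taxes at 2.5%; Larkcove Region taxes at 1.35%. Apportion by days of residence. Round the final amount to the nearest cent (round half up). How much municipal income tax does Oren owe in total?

€788.08

Southbrook, 1 Jan – 20 May 2017: 140 days → €44000 × 2.5% × 140/365 = €421.9178
Larkcove Region, 21 May – 31 Dec 2017: 225 days → €44000 × 1.35% × 225/365 = €366.1644
Total = €788.0822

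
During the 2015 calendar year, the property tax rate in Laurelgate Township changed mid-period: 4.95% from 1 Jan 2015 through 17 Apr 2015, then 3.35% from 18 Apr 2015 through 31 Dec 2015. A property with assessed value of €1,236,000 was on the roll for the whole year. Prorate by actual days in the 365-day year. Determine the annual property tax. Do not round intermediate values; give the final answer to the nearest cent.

1 Jan – 17 Apr 2015: 107 days at 4.95% → €1,236,000 × 4.95% × 107/365 = €17,935.5452
18 Apr – 31 Dec 2015: 258 days at 3.35% → €1,236,000 × 3.35% × 258/365 = €29,267.8027
Total = €47,203.3479

€47,203.35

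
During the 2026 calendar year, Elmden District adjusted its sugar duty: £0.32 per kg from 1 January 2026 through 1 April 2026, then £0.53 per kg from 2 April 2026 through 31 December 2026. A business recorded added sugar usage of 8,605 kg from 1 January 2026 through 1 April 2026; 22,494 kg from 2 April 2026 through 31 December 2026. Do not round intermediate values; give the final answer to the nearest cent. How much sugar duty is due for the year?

1 January – 1 April 2026: 8,605 kg at £0.32/kg → £2753.60
2 April – 31 December 2026: 22,494 kg at £0.53/kg → £11921.82

£14675.42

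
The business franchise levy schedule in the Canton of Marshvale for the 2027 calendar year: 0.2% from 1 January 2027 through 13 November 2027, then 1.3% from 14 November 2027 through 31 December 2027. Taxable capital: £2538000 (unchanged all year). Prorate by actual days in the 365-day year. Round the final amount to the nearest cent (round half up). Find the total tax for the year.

1 January – 13 November 2027: 317 days at 0.2% → £2538000 × 0.2% × 317/365 = £4408.4712
14 November – 31 December 2027: 48 days at 1.3% → £2538000 × 1.3% × 48/365 = £4338.9370
Total = £8747.4082

£8747.41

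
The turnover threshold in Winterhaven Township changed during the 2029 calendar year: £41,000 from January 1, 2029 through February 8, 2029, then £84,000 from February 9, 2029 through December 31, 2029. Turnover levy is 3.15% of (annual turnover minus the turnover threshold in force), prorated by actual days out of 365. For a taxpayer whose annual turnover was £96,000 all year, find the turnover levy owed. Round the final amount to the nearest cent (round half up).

January 1 – February 8, 2029: 39 days, exemption £41,000 → (£96,000 − £41,000) × 3.15% × 39/365 = £185.1164
February 9 – December 31, 2029: 326 days, exemption £84,000 → (£96,000 − £84,000) × 3.15% × 326/365 = £337.6110
Total = £522.7274

£522.73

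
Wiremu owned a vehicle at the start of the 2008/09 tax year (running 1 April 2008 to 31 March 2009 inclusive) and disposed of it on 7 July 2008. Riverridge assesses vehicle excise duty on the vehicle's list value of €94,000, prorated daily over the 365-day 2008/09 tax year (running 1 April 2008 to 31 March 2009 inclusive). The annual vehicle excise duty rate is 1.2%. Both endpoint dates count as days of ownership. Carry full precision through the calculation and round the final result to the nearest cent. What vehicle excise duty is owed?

€302.86

Days held (1 April – 7 July 2008): 98 out of 365
Tax = €94,000 × 1.2% × 98/365 = €302.8603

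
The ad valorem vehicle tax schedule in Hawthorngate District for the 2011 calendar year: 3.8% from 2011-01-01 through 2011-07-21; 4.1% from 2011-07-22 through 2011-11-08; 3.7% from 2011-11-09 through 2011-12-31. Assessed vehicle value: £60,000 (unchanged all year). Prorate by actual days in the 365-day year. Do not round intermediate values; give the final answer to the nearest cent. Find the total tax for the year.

2011-01-01 to 2011-07-21: 202 days at 3.8% → £60,000 × 3.8% × 202/365 = £1,261.8082
2011-07-22 to 2011-11-08: 110 days at 4.1% → £60,000 × 4.1% × 110/365 = £741.3699
2011-11-09 to 2011-12-31: 53 days at 3.7% → £60,000 × 3.7% × 53/365 = £322.3562
Total = £2,325.5342

£2,325.53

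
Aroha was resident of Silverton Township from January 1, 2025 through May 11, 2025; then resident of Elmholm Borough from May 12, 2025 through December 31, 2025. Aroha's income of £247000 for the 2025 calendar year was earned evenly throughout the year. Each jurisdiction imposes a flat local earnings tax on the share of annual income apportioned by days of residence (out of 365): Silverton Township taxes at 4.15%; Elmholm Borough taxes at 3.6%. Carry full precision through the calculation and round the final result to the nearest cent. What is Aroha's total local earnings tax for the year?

£9379.57

Silverton Township, January 1 – May 11, 2025: 131 days → £247000 × 4.15% × 131/365 = £3678.9466
Elmholm Borough, May 12 – December 31, 2025: 234 days → £247000 × 3.6% × 234/365 = £5700.6247
Total = £9379.5712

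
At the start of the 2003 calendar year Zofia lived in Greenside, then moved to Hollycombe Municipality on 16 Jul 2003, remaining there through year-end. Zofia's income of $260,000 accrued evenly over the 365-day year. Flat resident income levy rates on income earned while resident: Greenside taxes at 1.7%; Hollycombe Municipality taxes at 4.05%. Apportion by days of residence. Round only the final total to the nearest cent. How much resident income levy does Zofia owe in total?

Greenside, 1 Jan – 15 Jul 2003: 196 days → $260,000 × 1.7% × 196/365 = $2,373.4795
Hollycombe Municipality, 16 Jul – 31 Dec 2003: 169 days → $260,000 × 4.05% × 169/365 = $4,875.5342
Total = $7,249.0137

$7,249.01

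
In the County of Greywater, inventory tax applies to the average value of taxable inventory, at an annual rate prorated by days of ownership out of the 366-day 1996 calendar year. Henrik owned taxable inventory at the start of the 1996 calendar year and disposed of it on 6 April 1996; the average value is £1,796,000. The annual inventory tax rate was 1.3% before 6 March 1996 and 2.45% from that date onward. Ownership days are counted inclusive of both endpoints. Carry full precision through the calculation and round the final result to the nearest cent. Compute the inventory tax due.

£7,993.67

1 January – 5 March 1996: 65 days at 1.3% → £1,796,000 × 1.3% × 65/366 = £4,146.5027
6 March – 6 April 1996: 32 days at 2.45% → £1,796,000 × 2.45% × 32/366 = £3,847.1694
Total = £7,993.6721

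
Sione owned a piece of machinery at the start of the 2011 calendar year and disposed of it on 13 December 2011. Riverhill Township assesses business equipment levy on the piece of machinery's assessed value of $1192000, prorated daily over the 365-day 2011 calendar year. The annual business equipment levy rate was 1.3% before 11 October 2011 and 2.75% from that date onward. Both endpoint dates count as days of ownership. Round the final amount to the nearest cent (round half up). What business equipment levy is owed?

1 January – 10 October 2011: 283 days at 1.3% → $1192000 × 1.3% × 283/365 = $12014.7068
11 October – 13 December 2011: 64 days at 2.75% → $1192000 × 2.75% × 64/365 = $5747.7260
Total = $17762.4329

$17762.43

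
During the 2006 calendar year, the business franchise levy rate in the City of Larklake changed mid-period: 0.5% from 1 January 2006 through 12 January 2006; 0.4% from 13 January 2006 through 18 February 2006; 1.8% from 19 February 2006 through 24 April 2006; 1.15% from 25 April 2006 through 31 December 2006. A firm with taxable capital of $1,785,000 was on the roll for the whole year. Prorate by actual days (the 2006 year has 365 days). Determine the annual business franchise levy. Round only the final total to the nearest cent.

$20,855.16

1 January – 12 January 2006: 12 days at 0.5% → $1,785,000 × 0.5% × 12/365 = $293.4247
13 January – 18 February 2006: 37 days at 0.4% → $1,785,000 × 0.4% × 37/365 = $723.7808
19 February – 24 April 2006: 65 days at 1.8% → $1,785,000 × 1.8% × 65/365 = $5,721.7808
25 April – 31 December 2006: 251 days at 1.15% → $1,785,000 × 1.15% × 251/365 = $14,116.1712
Total = $20,855.1575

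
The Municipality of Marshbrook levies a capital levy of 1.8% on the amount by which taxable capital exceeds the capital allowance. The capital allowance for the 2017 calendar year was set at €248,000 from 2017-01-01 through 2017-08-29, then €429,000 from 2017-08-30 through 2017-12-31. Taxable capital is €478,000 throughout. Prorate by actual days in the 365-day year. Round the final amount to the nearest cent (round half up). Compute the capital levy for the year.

2017-01-01 to 2017-08-29: 241 days, exemption €248,000 → (€478,000 − €248,000) × 1.8% × 241/365 = €2,733.5342
2017-08-30 to 2017-12-31: 124 days, exemption €429,000 → (€478,000 − €429,000) × 1.8% × 124/365 = €299.6384
Total = €3,033.1726

€3,033.17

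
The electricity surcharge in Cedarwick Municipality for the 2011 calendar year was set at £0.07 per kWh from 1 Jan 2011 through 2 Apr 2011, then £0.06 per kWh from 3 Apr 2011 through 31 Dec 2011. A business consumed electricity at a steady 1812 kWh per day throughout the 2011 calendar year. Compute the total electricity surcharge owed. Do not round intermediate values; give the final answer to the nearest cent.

£41,349.84

1 Jan – 2 Apr 2011: 92 days × 1812 kWh/day = 166,704 kWh at £0.07/kWh → £11,669.28
3 Apr – 31 Dec 2011: 273 days × 1812 kWh/day = 494,676 kWh at £0.06/kWh → £29,680.56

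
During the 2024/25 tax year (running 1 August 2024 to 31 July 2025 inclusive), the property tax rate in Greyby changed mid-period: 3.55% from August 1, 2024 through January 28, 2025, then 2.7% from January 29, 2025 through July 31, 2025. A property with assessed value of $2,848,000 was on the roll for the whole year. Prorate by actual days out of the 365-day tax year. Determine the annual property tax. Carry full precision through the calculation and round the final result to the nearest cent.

August 1, 2024 – January 28, 2025: 181 days at 3.55% → $2,848,000 × 3.55% × 181/365 = $50,136.5041
January 29 – July 31, 2025: 184 days at 2.7% → $2,848,000 × 2.7% × 184/365 = $38,764.0110
Total = $88,900.5151

$88,900.52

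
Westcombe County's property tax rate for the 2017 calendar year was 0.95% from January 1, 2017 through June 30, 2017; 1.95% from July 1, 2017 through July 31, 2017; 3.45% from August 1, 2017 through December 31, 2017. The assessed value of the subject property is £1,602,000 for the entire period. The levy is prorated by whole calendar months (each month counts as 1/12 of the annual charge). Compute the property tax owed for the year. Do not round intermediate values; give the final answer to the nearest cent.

£33,241.50

January 1 – June 30, 2017: 6 months at 0.95% → £1,602,000 × 0.95% × 6/12 = £7,609.5000
July 1 – July 31, 2017: 1 month at 1.95% → £1,602,000 × 1.95% × 1/12 = £2,603.2500
August 1 – December 31, 2017: 5 months at 3.45% → £1,602,000 × 3.45% × 5/12 = £23,028.7500
Total = £33,241.5000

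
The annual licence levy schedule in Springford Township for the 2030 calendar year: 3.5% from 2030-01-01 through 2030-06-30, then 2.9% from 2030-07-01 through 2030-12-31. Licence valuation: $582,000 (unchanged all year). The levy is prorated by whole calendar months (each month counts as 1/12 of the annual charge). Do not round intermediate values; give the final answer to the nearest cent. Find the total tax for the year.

2030-01-01 to 2030-06-30: 6 months at 3.5% → $582,000 × 3.5% × 6/12 = $10,185.0000
2030-07-01 to 2030-12-31: 6 months at 2.9% → $582,000 × 2.9% × 6/12 = $8,439.0000
Total = $18,624.0000

$18,624.00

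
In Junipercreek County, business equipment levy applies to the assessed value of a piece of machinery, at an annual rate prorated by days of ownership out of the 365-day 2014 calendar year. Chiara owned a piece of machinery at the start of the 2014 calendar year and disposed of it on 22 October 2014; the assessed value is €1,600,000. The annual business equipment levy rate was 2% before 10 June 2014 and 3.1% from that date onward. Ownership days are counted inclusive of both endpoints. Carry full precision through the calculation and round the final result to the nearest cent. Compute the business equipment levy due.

€32,372.60

1 January – 9 June 2014: 160 days at 2% → €1,600,000 × 2% × 160/365 = €14,027.3973
10 June – 22 October 2014: 135 days at 3.1% → €1,600,000 × 3.1% × 135/365 = €18,345.2055
Total = €32,372.6027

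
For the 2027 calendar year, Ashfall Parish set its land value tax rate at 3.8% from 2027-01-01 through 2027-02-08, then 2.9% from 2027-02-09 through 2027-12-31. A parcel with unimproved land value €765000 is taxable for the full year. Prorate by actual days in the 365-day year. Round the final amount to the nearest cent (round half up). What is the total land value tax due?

2027-01-01 to 2027-02-08: 39 days at 3.8% → €765000 × 3.8% × 39/365 = €3106.1096
2027-02-09 to 2027-12-31: 326 days at 2.9% → €765000 × 2.9% × 326/365 = €19814.5479
Total = €22920.6575

€22920.66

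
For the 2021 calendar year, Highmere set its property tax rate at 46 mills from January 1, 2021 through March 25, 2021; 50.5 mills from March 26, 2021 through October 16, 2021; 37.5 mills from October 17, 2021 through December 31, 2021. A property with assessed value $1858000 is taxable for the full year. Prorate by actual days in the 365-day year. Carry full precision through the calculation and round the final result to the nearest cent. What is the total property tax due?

January 1 – March 25, 2021: 84 days at 46 mills → $1858000 × 4.6% × 84/365 = $19669.3479
March 26 – October 16, 2021: 205 days at 50.5 mills → $1858000 × 5.05% × 205/365 = $52698.4795
October 17 – December 31, 2021: 76 days at 37.5 mills → $1858000 × 3.75% × 76/365 = $14507.6712
Total = $86875.4986

$86875.50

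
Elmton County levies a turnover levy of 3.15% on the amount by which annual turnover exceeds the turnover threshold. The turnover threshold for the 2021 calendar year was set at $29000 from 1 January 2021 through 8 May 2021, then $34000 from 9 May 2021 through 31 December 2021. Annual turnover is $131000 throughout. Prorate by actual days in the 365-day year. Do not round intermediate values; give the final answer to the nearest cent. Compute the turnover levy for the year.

1 January – 8 May 2021: 128 days, exemption $29000 → ($131000 − $29000) × 3.15% × 128/365 = $1126.7507
9 May – 31 December 2021: 237 days, exemption $34000 → ($131000 − $34000) × 3.15% × 237/365 = $1983.9822
Total = $3110.7329

$3110.73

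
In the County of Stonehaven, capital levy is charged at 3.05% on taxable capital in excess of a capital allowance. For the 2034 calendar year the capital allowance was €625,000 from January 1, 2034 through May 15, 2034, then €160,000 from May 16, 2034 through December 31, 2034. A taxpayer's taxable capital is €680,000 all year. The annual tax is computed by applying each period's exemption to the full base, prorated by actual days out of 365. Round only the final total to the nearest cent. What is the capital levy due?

€10,614.42

January 1 – May 15, 2034: 135 days, exemption €625,000 → (€680,000 − €625,000) × 3.05% × 135/365 = €620.4452
May 16 – December 31, 2034: 230 days, exemption €160,000 → (€680,000 − €160,000) × 3.05% × 230/365 = €9,993.9726
Total = €10,614.4178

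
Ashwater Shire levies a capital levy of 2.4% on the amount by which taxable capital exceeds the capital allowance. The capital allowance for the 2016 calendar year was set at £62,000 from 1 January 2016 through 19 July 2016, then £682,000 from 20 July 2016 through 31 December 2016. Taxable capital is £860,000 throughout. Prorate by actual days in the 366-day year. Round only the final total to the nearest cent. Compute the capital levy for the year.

1 January – 19 July 2016: 201 days, exemption £62,000 → (£860,000 − £62,000) × 2.4% × 201/366 = £10,517.9016
20 July – 31 December 2016: 165 days, exemption £682,000 → (£860,000 − £682,000) × 2.4% × 165/366 = £1,925.9016
Total = £12,443.8033

£12,443.80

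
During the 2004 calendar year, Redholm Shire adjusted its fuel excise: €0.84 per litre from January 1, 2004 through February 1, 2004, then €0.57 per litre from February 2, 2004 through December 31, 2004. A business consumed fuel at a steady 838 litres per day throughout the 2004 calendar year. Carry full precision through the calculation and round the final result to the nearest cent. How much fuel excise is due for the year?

€182,063.88

January 1 – February 1, 2004: 32 days × 838 litres/day = 26,816 litres at €0.84/litre → €22,525.44
February 2 – December 31, 2004: 334 days × 838 litres/day = 279,892 litres at €0.57/litre → €159,538.44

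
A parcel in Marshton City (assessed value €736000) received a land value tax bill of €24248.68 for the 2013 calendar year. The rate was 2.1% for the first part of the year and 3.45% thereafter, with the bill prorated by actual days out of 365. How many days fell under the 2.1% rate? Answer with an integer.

Let d = days at the first rate; then 365 − d days at the second rate.
€736000 × [2.1%·d + 3.45%·(365−d)] / 365 = €24248.68
Solving gives d = 42, so the new rate took effect on 12 Feb 2013.

42 days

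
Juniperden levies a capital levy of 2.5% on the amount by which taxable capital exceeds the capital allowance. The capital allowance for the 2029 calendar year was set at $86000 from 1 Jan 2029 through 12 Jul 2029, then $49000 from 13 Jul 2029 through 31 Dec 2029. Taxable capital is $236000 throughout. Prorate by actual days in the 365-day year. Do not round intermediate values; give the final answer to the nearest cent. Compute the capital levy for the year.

1 Jan – 12 Jul 2029: 193 days, exemption $86000 → ($236000 − $86000) × 2.5% × 193/365 = $1982.8767
13 Jul – 31 Dec 2029: 172 days, exemption $49000 → ($236000 − $49000) × 2.5% × 172/365 = $2203.0137
Total = $4185.8904

$4185.89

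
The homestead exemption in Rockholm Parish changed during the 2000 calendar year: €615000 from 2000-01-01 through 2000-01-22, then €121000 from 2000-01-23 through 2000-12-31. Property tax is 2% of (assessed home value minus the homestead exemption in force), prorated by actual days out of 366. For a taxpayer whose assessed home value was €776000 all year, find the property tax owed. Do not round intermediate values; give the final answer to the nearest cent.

2000-01-01 to 2000-01-22: 22 days, exemption €615000 → (€776000 − €615000) × 2% × 22/366 = €193.5519
2000-01-23 to 2000-12-31: 344 days, exemption €121000 → (€776000 − €121000) × 2% × 344/366 = €12312.5683
Total = €12506.1202

€12506.12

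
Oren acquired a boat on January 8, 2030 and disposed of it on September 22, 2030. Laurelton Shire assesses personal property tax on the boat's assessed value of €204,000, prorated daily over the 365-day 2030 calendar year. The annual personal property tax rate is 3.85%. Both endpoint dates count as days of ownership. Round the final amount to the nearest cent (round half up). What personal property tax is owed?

€5,551.59

Days held (January 8 – September 22, 2030): 258 out of 365
Tax = €204,000 × 3.85% × 258/365 = €5,551.5945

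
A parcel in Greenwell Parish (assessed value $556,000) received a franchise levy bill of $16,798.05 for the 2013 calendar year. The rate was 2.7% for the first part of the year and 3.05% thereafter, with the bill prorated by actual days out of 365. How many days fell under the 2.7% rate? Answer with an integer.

Let d = days at the first rate; then 365 − d days at the second rate.
$556,000 × [2.7%·d + 3.05%·(365−d)] / 365 = $16,798.05
Solving gives d = 30, so the new rate took effect on 31 Jan 2013.

30 days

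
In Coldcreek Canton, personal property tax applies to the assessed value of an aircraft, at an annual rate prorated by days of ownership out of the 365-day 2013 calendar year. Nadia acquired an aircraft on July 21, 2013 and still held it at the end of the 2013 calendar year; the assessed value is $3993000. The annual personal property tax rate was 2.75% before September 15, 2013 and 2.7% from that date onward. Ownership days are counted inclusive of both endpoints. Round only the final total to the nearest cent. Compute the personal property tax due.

July 21 – September 14, 2013: 56 days at 2.75% → $3993000 × 2.75% × 56/365 = $16847.1781
September 15 – December 31, 2013: 108 days at 2.7% → $3993000 × 2.7% × 108/365 = $31900.2411
Total = $48747.4192

$48747.42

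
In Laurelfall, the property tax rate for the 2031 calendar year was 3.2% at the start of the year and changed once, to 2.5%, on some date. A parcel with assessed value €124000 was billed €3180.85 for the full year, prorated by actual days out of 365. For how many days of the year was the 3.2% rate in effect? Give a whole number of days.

Let d = days at the first rate; then 365 − d days at the second rate.
€124000 × [3.2%·d + 2.5%·(365−d)] / 365 = €3180.85
Solving gives d = 34, so the new rate took effect on 4 February 2031.

34 days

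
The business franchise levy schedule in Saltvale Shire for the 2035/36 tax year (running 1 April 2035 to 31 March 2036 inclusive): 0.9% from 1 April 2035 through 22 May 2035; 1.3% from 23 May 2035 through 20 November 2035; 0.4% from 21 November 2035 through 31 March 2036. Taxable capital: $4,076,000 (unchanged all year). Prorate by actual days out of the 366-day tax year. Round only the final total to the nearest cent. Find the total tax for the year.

1 April – 22 May 2035: 52 days at 0.9% → $4,076,000 × 0.9% × 52/366 = $5,211.9344
23 May – 20 November 2035: 182 days at 1.3% → $4,076,000 × 1.3% × 182/366 = $26,349.2240
21 November 2035 – 31 March 2036: 132 days at 0.4% → $4,076,000 × 0.4% × 132/366 = $5,880.1311
Total = $37,441.2896

$37,441.29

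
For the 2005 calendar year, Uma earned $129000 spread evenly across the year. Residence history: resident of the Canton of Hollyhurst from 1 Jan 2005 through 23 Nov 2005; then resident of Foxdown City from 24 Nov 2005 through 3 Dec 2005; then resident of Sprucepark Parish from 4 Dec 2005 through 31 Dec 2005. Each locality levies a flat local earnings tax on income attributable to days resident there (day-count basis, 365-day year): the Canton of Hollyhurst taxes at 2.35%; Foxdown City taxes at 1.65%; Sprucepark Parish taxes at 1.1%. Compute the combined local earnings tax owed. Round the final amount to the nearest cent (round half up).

The Canton of Hollyhurst, 1 Jan – 23 Nov 2005: 327 days → $129000 × 2.35% × 327/365 = $2715.8918
Foxdown City, 24 Nov – 3 Dec 2005: 10 days → $129000 × 1.65% × 10/365 = $58.3151
Sprucepark Parish, 4 Dec – 31 Dec 2005: 28 days → $129000 × 1.1% × 28/365 = $108.8548
Total = $2883.0616

$2883.06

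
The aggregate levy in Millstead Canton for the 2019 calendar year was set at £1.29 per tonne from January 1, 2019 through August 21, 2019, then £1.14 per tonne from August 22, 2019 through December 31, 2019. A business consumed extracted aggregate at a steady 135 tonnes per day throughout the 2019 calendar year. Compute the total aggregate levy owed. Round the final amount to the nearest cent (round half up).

£60891.75

January 1 – August 21, 2019: 233 days × 135 tonnes/day = 31,455 tonnes at £1.29/tonne → £40576.95
August 22 – December 31, 2019: 132 days × 135 tonnes/day = 17,820 tonnes at £1.14/tonne → £20314.80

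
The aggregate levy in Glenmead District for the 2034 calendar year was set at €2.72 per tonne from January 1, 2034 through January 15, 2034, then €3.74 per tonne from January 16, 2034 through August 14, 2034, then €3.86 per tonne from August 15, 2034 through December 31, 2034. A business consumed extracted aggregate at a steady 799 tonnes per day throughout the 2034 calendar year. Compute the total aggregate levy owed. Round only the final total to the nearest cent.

January 1 – January 15, 2034: 15 days × 799 tonnes/day = 11,985 tonnes at €2.72/tonne → €32599.20
January 16 – August 14, 2034: 211 days × 799 tonnes/day = 168,589 tonnes at €3.74/tonne → €630522.86
August 15 – December 31, 2034: 139 days × 799 tonnes/day = 111,061 tonnes at €3.86/tonne → €428695.46

€1091817.52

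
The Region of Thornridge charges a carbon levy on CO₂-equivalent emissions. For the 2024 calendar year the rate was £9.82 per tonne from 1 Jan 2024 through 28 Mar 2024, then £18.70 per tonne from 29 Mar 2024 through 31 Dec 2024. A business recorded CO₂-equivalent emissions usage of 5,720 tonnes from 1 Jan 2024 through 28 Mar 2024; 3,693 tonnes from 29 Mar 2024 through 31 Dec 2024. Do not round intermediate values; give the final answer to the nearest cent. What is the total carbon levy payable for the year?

1 Jan – 28 Mar 2024: 5,720 tonnes at £9.82/tonne → £56,170.40
29 Mar – 31 Dec 2024: 3,693 tonnes at £18.70/tonne → £69,059.10

£125,229.50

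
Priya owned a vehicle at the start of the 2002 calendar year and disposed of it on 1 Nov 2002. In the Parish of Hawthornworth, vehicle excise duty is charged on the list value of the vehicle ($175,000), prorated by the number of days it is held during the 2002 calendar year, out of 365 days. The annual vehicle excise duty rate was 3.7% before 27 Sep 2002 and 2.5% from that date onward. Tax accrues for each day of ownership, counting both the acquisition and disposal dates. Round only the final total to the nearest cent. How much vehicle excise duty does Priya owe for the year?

1 Jan – 26 Sep 2002: 269 days at 3.7% → $175,000 × 3.7% × 269/365 = $4,771.9863
27 Sep – 1 Nov 2002: 36 days at 2.5% → $175,000 × 2.5% × 36/365 = $431.5068
Total = $5,203.4932

$5,203.49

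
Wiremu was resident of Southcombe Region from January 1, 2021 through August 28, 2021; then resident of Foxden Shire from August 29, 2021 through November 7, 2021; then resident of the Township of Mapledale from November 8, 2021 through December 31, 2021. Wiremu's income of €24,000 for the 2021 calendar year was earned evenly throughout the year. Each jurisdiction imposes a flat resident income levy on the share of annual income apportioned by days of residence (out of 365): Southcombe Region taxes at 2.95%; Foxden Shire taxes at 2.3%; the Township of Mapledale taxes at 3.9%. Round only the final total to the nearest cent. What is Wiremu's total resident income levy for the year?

Southcombe Region, January 1 – August 28, 2021: 240 days → €24,000 × 2.95% × 240/365 = €465.5342
Foxden Shire, August 29 – November 7, 2021: 71 days → €24,000 × 2.3% × 71/365 = €107.3753
The Township of Mapledale, November 8 – December 31, 2021: 54 days → €24,000 × 3.9% × 54/365 = €138.4767
Total = €711.3863

€711.39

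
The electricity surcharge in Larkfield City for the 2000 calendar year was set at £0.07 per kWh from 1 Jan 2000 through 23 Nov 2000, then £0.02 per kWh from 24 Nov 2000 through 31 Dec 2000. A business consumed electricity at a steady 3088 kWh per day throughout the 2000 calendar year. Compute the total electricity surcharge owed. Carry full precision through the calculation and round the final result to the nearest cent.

£73,247.36

1 Jan – 23 Nov 2000: 328 days × 3088 kWh/day = 1,012,864 kWh at £0.07/kWh → £70,900.48
24 Nov – 31 Dec 2000: 38 days × 3088 kWh/day = 117,344 kWh at £0.02/kWh → £2,346.88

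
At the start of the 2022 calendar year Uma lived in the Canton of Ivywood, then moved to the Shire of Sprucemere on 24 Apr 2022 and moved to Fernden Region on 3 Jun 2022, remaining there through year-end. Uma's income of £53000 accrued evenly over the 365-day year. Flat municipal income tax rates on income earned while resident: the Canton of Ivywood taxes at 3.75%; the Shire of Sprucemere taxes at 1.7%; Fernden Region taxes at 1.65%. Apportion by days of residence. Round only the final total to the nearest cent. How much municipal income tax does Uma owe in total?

The Canton of Ivywood, 1 Jan – 23 Apr 2022: 113 days → £53000 × 3.75% × 113/365 = £615.3082
The Shire of Sprucemere, 24 Apr – 2 Jun 2022: 40 days → £53000 × 1.7% × 40/365 = £98.7397
Fernden Region, 3 Jun – 31 Dec 2022: 212 days → £53000 × 1.65% × 212/365 = £507.9288
Total = £1221.9767

£1221.98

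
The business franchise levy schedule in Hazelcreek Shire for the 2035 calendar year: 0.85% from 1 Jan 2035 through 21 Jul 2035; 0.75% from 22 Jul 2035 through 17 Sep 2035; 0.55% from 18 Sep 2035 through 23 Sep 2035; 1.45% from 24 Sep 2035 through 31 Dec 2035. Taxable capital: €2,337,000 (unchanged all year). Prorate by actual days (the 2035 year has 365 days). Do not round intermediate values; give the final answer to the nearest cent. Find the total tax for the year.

1 Jan – 21 Jul 2035: 202 days at 0.85% → €2,337,000 × 0.85% × 202/365 = €10,993.5041
22 Jul – 17 Sep 2035: 58 days at 0.75% → €2,337,000 × 0.75% × 58/365 = €2,785.1918
18 Sep – 23 Sep 2035: 6 days at 0.55% → €2,337,000 × 0.55% × 6/365 = €211.2904
24 Sep – 31 Dec 2035: 99 days at 1.45% → €2,337,000 × 1.45% × 99/365 = €9,191.1329
Total = €23,181.1192

€23,181.12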